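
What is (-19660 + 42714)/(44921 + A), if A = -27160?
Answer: 23054/17761 ≈ 1.2980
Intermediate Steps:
(-19660 + 42714)/(44921 + A) = (-19660 + 42714)/(44921 - 27160) = 23054/17761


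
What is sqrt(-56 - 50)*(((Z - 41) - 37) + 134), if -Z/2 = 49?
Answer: -42*I*sqrt(106) ≈ -432.42*I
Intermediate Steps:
Z = -98 (Z = -2*49 = -98)
sqrt(-56 - 50)*(((Z - 41) - 37) + 134) = sqrt(-56 - 50)*(((-98 - 41) - 37) + 134) = sqrt(-106)*((-139 - 37) + 134) = (I*sqrt(106))*(-176 + 134) = (I*sqrt(106))*(-42) = -42*I*sqrt(106)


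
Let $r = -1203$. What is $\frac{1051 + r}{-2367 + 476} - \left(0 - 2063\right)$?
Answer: $\frac{3901285}{1891} \approx 2063.1$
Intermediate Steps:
$\frac{1051 + r}{-2367 + 476} - \left(0 - 2063\right) = \frac{1051 - 1203}{-2367 + 476} - \left(0 - 2063\right) = - \frac{152}{-1891} - -2063 = \left(-152\right) \left(- \frac{1}{1891}\right) + 2063 = \frac{152}{1891} + 2063 = \frac{3901285}{1891}$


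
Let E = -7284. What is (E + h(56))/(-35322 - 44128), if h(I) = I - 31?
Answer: 1037/11350 ≈ 0.091366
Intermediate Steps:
h(I) = -31 + I
(E + h(56))/(-35322 - 44128) = (-7284 + (-31 + 56))/(-35322 - 44128) = (-7284 + 25)/(-79450) = -7259*(-1/79450) = 1037/11350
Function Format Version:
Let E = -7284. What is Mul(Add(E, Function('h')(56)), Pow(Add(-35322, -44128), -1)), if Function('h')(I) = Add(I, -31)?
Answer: Rational(1037, 11350) ≈ 0.091366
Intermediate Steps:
Function('h')(I) = Add(-31, I)
Mul(Add(E, Function('h')(56)), Pow(Add(-35322, -44128), -1)) = Mul(Add(-7284, Add(-31, 56)), Pow(Add(-35322, -44128), -1)) = Mul(Add(-7284, 25), Pow(-79450, -1)) = Mul(-7259, Rational(-1, 79450)) = Rational(1037, 11350)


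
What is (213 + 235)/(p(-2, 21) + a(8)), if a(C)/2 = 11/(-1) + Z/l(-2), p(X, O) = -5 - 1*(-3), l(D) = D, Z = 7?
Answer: -448/31 ≈ -14.452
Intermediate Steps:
p(X, O) = -2 (p(X, O) = -5 + 3 = -2)
a(C) = -29 (a(C) = 2*(11/(-1) + 7/(-2)) = 2*(11*(-1) + 7*(-1/2)) = 2*(-11 - 7/2) = 2*(-29/2) = -29)
(213 + 235)/(p(-2, 21) + a(8)) = (213 + 235)/(-2 - 29) = 448/(-31) = 448*(-1/31) = -448/31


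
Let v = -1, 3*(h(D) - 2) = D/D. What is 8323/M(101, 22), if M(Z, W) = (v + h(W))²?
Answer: 74907/16 ≈ 4681.7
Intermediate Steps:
h(D) = 7/3 (h(D) = 2 + (D/D)/3 = 2 + (⅓)*1 = 2 + ⅓ = 7/3)
M(Z, W) = 16/9 (M(Z, W) = (-1 + 7/3)² = (4/3)² = 16/9)
8323/M(101, 22) = 8323/(16/9) = 8323*(9/16) = 74907/16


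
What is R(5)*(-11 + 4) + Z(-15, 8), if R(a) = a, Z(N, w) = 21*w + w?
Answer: 141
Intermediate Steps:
Z(N, w) = 22*w
R(5)*(-11 + 4) + Z(-15, 8) = 5*(-11 + 4) + 22*8 = 5*(-7) + 176 = -35 + 176 = 141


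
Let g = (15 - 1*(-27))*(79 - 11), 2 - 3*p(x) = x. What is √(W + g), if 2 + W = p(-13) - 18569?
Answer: I*√15710 ≈ 125.34*I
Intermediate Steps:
p(x) = ⅔ - x/3
g = 2856 (g = (15 + 27)*68 = 42*68 = 2856)
W = -18566 (W = -2 + ((⅔ - ⅓*(-13)) - 18569) = -2 + ((⅔ + 13/3) - 18569) = -2 + (5 - 18569) = -2 - 18564 = -18566)
√(W + g) = √(-18566 + 2856) = √(-15710) = I*√15710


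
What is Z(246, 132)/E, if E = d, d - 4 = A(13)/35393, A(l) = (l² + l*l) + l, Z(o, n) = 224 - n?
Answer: 3256156/141923 ≈ 22.943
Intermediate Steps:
A(l) = l + 2*l² (A(l) = (l² + l²) + l = 2*l² + l = l + 2*l²)
d = 141923/35393 (d = 4 + (13*(1 + 2*13))/35393 = 4 + (13*(1 + 26))*(1/35393) = 4 + (13*27)*(1/35393) = 4 + 351*(1/35393) = 4 + 351/35393 = 141923/35393 ≈ 4.0099)
E = 141923/35393 ≈ 4.0099
Z(246, 132)/E = (224 - 1*132)/(141923/35393) = (224 - 132)*(35393/141923) = 92*(35393/141923) = 3256156/141923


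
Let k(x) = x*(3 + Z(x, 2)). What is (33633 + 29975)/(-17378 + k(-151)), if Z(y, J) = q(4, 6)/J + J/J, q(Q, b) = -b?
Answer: -63608/17529 ≈ -3.6287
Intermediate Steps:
Z(y, J) = 1 - 6/J (Z(y, J) = (-1*6)/J + J/J = -6/J + 1 = 1 - 6/J)
k(x) = x (k(x) = x*(3 + (-6 + 2)/2) = x*(3 + (½)*(-4)) = x*(3 - 2) = x*1 = x)
(33633 + 29975)/(-17378 + k(-151)) = (33633 + 29975)/(-17378 - 151) = 63608/(-17529) = 63608*(-1/17529) = -63608/17529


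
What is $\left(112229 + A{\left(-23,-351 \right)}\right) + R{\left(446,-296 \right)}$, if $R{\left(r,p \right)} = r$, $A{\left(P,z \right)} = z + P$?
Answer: $112301$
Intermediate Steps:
$A{\left(P,z \right)} = P + z$
$\left(112229 + A{\left(-23,-351 \right)}\right) + R{\left(446,-296 \right)} = \left(112229 - 374\right) + 446 = 111855 + 446 = 112301$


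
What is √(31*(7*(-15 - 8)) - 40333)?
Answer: 6*I*√1259 ≈ 212.89*I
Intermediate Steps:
√(31*(7*(-15 - 8)) - 40333) = √(31*(7*(-23)) - 40333) = √(31*(-161) - 40333) = √(-4991 - 40333) = √(-45324) = 6*I*√1259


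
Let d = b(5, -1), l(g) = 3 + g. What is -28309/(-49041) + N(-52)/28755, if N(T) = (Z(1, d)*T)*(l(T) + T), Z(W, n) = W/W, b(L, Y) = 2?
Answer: 119065403/156685995 ≈ 0.75990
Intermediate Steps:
d = 2
Z(W, n) = 1
N(T) = T*(3 + 2*T) (N(T) = (1*T)*((3 + T) + T) = T*(3 + 2*T))
-28309/(-49041) + N(-52)/28755 = -28309/(-49041) - 52*(3 + 2*(-52))/28755 = -28309*(-1/49041) - 52*(3 - 104)*(1/28755) = 28309/49041 - 52*(-101)*(1/28755) = 28309/49041 + 5252*(1/28755) = 28309/49041 + 5252/28755 = 119065403/156685995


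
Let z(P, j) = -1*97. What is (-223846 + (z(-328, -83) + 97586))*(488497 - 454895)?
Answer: -4245847914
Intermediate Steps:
z(P, j) = -97
(-223846 + (z(-328, -83) + 97586))*(488497 - 454895) = (-223846 + (-97 + 97586))*(488497 - 454895) = (-223846 + 97489)*33602 = -126357*33602 = -4245847914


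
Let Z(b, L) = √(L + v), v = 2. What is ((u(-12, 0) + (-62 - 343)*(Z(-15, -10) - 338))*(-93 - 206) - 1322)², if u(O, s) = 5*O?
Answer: 1673796515641864 - 19817677254960*I*√2 ≈ 1.6738e+15 - 2.8026e+13*I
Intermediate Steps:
Z(b, L) = √(2 + L) (Z(b, L) = √(L + 2) = √(2 + L))
((u(-12, 0) + (-62 - 343)*(Z(-15, -10) - 338))*(-93 - 206) - 1322)² = ((5*(-12) + (-62 - 343)*(√(2 - 10) - 338))*(-93 - 206) - 1322)² = ((-60 - 405*(√(-8) - 338))*(-299) - 1322)² = ((-60 - 405*(2*I*√2 - 338))*(-299) - 1322)² = ((-60 - 405*(-338 + 2*I*√2))*(-299) - 1322)² = ((-60 + (136890 - 810*I*√2))*(-299) - 1322)² = ((136830 - 810*I*√2)*(-299) - 1322)² = ((-40912170 + 242190*I*√2) - 1322)² = (-40913492 + 242190*I*√2)²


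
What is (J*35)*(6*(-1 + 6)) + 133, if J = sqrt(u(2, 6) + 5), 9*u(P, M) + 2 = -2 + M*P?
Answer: 133 + 350*sqrt(53) ≈ 2681.0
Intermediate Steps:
u(P, M) = -4/9 + M*P/9 (u(P, M) = -2/9 + (-2 + M*P)/9 = -2/9 + (-2/9 + M*P/9) = -4/9 + M*P/9)
J = sqrt(53)/3 (J = sqrt((-4/9 + (1/9)*6*2) + 5) = sqrt((-4/9 + 4/3) + 5) = sqrt(8/9 + 5) = sqrt(53/9) = sqrt(53)/3 ≈ 2.4267)
(J*35)*(6*(-1 + 6)) + 133 = ((sqrt(53)/3)*35)*(6*(-1 + 6)) + 133 = (35*sqrt(53)/3)*(6*5) + 133 = (35*sqrt(53)/3)*30 + 133 = 350*sqrt(53) + 133 = 133 + 350*sqrt(53)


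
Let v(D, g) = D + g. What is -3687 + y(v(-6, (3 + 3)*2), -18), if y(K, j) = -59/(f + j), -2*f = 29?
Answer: -239537/65 ≈ -3685.2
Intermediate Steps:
f = -29/2 (f = -½*29 = -29/2 ≈ -14.500)
y(K, j) = -59/(-29/2 + j)
-3687 + y(v(-6, (3 + 3)*2), -18) = -3687 - 118/(-29 + 2*(-18)) = -3687 - 118/(-29 - 36) = -3687 - 118/(-65) = -3687 - 118*(-1/65) = -3687 + 118/65 = -239537/65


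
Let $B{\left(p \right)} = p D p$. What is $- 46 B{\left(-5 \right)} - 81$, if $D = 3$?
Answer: $-3531$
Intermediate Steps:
$B{\left(p \right)} = 3 p^{2}$ ($B{\left(p \right)} = p 3 p = 3 p p = 3 p^{2}$)
$- 46 B{\left(-5 \right)} - 81 = - 46 \cdot 3 \left(-5\right)^{2} - 81 = - 46 \cdot 3 \cdot 25 - 81 = \left(-46\right) 75 - 81 = -3450 - 81 = -3531$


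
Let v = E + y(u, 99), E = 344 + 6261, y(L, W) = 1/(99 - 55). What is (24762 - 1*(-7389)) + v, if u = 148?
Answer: 1705265/44 ≈ 38756.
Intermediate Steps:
y(L, W) = 1/44
E = 6605
v = 290621/44 (v = 6605 + 1/44 = 290621/44 ≈ 6605.0)
(24762 - 1*(-7389)) + v = (24762 - 1*(-7389)) + 290621/44 = (24762 + 7389) + 290621/44 = 32151 + 290621/44 = 1705265/44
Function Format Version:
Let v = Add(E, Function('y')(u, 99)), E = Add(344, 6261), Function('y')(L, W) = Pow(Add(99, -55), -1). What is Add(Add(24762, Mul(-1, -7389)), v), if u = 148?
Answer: Rational(1705265, 44) ≈ 38756.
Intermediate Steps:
Function('y')(L, W) = Rational(1, 44) (Function('y')(L, W) = Pow(44, -1) = Rational(1, 44))
E = 6605
v = Rational(290621, 44) (v = Add(6605, Rational(1, 44)) = Rational(290621, 44) ≈ 6605.0)
Add(Add(24762, Mul(-1, -7389)), v) = Add(Add(24762, Mul(-1, -7389)), Rational(290621, 44)) = Add(Add(24762, 7389), Rational(290621, 44)) = Add(32151, Rational(290621, 44)) = Rational(1705265, 44)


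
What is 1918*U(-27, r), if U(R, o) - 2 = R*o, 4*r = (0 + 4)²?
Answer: -203308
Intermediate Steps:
r = 4 (r = (0 + 4)²/4 = (¼)*4² = (¼)*16 = 4)
U(R, o) = 2 + R*o
1918*U(-27, r) = 1918*(2 - 27*4) = 1918*(2 - 108) = 1918*(-106) = -203308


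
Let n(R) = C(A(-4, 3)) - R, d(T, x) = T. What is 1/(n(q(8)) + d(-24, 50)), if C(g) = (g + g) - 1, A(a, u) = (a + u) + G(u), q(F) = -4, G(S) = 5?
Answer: -1/13 ≈ -0.076923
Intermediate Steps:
A(a, u) = 5 + a + u (A(a, u) = (a + u) + 5 = 5 + a + u)
C(g) = -1 + 2*g (C(g) = 2*g - 1 = -1 + 2*g)
n(R) = 7 - R (n(R) = (-1 + 2*(5 - 4 + 3)) - R = (-1 + 2*4) - R = (-1 + 8) - R = 7 - R)
1/(n(q(8)) + d(-24, 50)) = 1/((7 - 1*(-4)) - 24) = 1/((7 + 4) - 24) = 1/(11 - 24) = 1/(-13) = -1/13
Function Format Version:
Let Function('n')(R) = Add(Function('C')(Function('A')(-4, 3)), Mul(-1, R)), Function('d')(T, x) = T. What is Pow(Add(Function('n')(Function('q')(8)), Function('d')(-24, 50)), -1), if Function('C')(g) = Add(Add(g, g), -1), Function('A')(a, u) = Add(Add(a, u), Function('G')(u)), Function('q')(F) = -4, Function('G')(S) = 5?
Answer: Rational(-1, 13) ≈ -0.076923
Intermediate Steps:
Function('A')(a, u) = Add(5, a, u) (Function('A')(a, u) = Add(Add(a, u), 5) = Add(5, a, u))
Function('C')(g) = Add(-1, Mul(2, g)) (Function('C')(g) = Add(Mul(2, g), -1) = Add(-1, Mul(2, g)))
Function('n')(R) = Add(7, Mul(-1, R)) (Function('n')(R) = Add(Add(-1, Mul(2, Add(5, -4, 3))), Mul(-1, R)) = Add(Add(-1, Mul(2, 4)), Mul(-1, R)) = Add(Add(-1, 8), Mul(-1, R)) = Add(7, Mul(-1, R)))
Pow(Add(Function('n')(Function('q')(8)), Function('d')(-24, 50)), -1) = Pow(Add(Add(7, Mul(-1, -4)), -24), -1) = Pow(Add(Add(7, 4), -24), -1) = Pow(Add(11, -24), -1) = Pow(-13, -1) = Rational(-1, 13)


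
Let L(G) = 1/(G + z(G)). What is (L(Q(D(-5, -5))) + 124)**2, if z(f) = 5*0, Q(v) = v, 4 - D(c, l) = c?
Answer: 1247689/81 ≈ 15404.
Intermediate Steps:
D(c, l) = 4 - c
z(f) = 0
L(G) = 1/G (L(G) = 1/(G + 0) = 1/G)
(L(Q(D(-5, -5))) + 124)**2 = (1/(4 - 1*(-5)) + 124)**2 = (1/(4 + 5) + 124)**2 = (1/9 + 124)**2 = (1117/9)**2 = 1247689/81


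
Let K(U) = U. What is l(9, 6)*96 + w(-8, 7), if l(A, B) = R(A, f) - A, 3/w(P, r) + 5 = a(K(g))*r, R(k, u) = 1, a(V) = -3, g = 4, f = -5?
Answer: -19971/26 ≈ -768.12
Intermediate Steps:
w(P, r) = 3/(-5 - 3*r)
l(A, B) = 1 - A
l(9, 6)*96 + w(-8, 7) = (1 - 1*9)*96 + 3/(-5 - 3*7) = (1 - 9)*96 + 3/(-5 - 21) = -8*96 + 3/(-26) = -768 + 3*(-1/26) = -768 - 3/26 = -19971/26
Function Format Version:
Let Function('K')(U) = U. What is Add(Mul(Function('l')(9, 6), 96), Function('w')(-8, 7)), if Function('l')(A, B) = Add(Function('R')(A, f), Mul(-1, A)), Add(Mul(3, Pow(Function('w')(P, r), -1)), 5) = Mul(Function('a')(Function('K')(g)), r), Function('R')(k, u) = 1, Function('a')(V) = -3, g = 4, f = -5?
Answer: Rational(-19971, 26) ≈ -768.12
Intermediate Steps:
Function('w')(P, r) = Mul(3, Pow(Add(-5, Mul(-3, r)), -1))
Function('l')(A, B) = Add(1, Mul(-1, A))
Add(Mul(Function('l')(9, 6), 96), Function('w')(-8, 7)) = Add(Mul(Add(1, Mul(-1, 9)), 96), Mul(3, Pow(Add(-5, Mul(-3, 7)), -1))) = Add(Mul(Add(1, -9), 96), Mul(3, Pow(Add(-5, -21), -1))) = Add(Mul(-8, 96), Mul(3, Pow(-26, -1))) = Add(-768, Mul(3, Rational(-1, 26))) = Add(-768, Rational(-3, 26)) = Rational(-19971, 26)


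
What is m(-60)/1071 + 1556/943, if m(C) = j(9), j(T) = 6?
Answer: 557378/336651 ≈ 1.6557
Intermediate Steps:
m(C) = 6
m(-60)/1071 + 1556/943 = 6/1071 + 1556/943 = 6*(1/1071) + 1556*(1/943) = 2/357 + 1556/943 = 557378/336651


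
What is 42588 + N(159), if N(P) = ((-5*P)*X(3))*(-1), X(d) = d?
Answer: 44973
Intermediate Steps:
N(P) = 15*P (N(P) = (-5*P*3)*(-1) = -15*P*(-1) = 15*P)
42588 + N(159) = 42588 + 15*159 = 42588 + 2385 = 44973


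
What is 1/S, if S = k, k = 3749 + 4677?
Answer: 1/8426 ≈ 0.00011868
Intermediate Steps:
k = 8426
S = 8426
1/S = 1/8426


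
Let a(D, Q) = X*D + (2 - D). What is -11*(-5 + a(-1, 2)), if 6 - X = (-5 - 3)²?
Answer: -616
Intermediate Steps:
X = -58 (X = 6 - (-5 - 3)² = 6 - 1*(-8)² = 6 - 1*64 = 6 - 64 = -58)
a(D, Q) = 2 - 59*D (a(D, Q) = -58*D + (2 - D) = 2 - 59*D)
-11*(-5 + a(-1, 2)) = -11*(-5 + (2 - 59*(-1))) = -11*(-5 + (2 + 59)) = -11*(-5 + 61) = -11*56 = -616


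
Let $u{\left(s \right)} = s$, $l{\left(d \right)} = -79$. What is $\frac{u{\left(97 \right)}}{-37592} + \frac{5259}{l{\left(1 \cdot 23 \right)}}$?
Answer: $- \frac{197703991}{2969768} \approx -66.572$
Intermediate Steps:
$\frac{u{\left(97 \right)}}{-37592} + \frac{5259}{l{\left(1 \cdot 23 \right)}} = \frac{97}{-37592} + \frac{5259}{-79} = 97 \left(- \frac{1}{37592}\right) + 5259 \left(- \frac{1}{79}\right) = - \frac{97}{37592} - \frac{5259}{79} = - \frac{197703991}{2969768}$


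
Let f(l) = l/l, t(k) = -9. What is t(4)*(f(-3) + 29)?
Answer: -270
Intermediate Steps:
f(l) = 1
t(4)*(f(-3) + 29) = -9*(1 + 29) = -9*30 = -270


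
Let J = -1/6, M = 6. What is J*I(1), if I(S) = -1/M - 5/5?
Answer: 7/36 ≈ 0.19444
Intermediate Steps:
I(S) = -7/6 (I(S) = -1/6 - 5/5 = -1*⅙ - 5*⅕ = -⅙ - 1 = -7/6)
J = -⅙ (J = -1*⅙ = -⅙ ≈ -0.16667)
J*I(1) = -⅙*(-7/6) = 7/36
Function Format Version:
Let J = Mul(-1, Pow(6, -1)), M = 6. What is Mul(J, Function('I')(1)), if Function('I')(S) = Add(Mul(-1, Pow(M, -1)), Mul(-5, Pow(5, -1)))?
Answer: Rational(7, 36) ≈ 0.19444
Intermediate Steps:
Function('I')(S) = Rational(-7, 6) (Function('I')(S) = Add(Mul(-1, Pow(6, -1)), Mul(-5, Pow(5, -1))) = Add(Mul(-1, Rational(1, 6)), Mul(-5, Rational(1, 5))) = Add(Rational(-1, 6), -1) = Rational(-7, 6))
J = Rational(-1, 6) (J = Mul(-1, Rational(1, 6)) = Rational(-1, 6) ≈ -0.16667)
Mul(J, Function('I')(1)) = Mul(Rational(-1, 6), Rational(-7, 6)) = Rational(7, 36)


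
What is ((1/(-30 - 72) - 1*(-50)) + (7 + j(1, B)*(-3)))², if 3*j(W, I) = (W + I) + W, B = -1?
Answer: 32615521/10404 ≈ 3134.9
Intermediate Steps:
j(W, I) = I/3 + 2*W/3 (j(W, I) = ((W + I) + W)/3 = ((I + W) + W)/3 = (I + 2*W)/3 = I/3 + 2*W/3)
((1/(-30 - 72) - 1*(-50)) + (7 + j(1, B)*(-3)))² = ((1/(-30 - 72) - 1*(-50)) + (7 + ((⅓)*(-1) + (⅔)*1)*(-3)))² = ((1/(-102) + 50) + (7 + (-⅓ + ⅔)*(-3)))² = ((-1/102 + 50) + (7 + (⅓)*(-3)))² = (5099/102 + (7 - 1))² = (5099/102 + 6)² = (5711/102)² = 32615521/10404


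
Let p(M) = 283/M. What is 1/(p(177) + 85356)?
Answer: 177/15108295 ≈ 1.1715e-5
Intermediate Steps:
1/(p(177) + 85356) = 1/(283/177 + 85356) = 1/(15108295/177) = 177/15108295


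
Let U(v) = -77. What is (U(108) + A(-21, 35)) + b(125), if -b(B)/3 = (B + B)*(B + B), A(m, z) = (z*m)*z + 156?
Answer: -213146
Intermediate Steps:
A(m, z) = 156 + m*z**2 (A(m, z) = (m*z)*z + 156 = m*z**2 + 156 = 156 + m*z**2)
b(B) = -12*B**2 (b(B) = -3*(B + B)*(B + B) = -3*2*B*2*B = -12*B**2)
(U(108) + A(-21, 35)) + b(125) = (-77 + (156 - 21*35**2)) - 12*125**2 = (-77 + (156 - 21*1225)) - 12*15625 = (-77 + (156 - 25725)) - 187500 = (-77 - 25569) - 187500 = -25646 - 187500 = -213146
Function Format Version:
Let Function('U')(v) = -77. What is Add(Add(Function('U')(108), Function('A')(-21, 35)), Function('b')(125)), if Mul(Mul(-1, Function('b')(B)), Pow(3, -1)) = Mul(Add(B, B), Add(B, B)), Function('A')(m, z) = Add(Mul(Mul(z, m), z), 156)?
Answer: -213146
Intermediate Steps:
Function('A')(m, z) = Add(156, Mul(m, Pow(z, 2))) (Function('A')(m, z) = Add(Mul(Mul(m, z), z), 156) = Add(Mul(m, Pow(z, 2)), 156) = Add(156, Mul(m, Pow(z, 2))))
Function('b')(B) = Mul(-12, Pow(B, 2)) (Function('b')(B) = Mul(-3, Mul(Add(B, B), Add(B, B))) = Mul(-3, Mul(Mul(2, B), Mul(2, B))) = Mul(-3, Mul(4, Pow(B, 2))) = Mul(-12, Pow(B, 2)))
Add(Add(Function('U')(108), Function('A')(-21, 35)), Function('b')(125)) = Add(Add(-77, Add(156, Mul(-21, Pow(35, 2)))), Mul(-12, Pow(125, 2))) = Add(Add(-77, Add(156, Mul(-21, 1225))), Mul(-12, 15625)) = Add(Add(-77, Add(156, -25725)), -187500) = Add(Add(-77, -25569), -187500) = Add(-25646, -187500) = -213146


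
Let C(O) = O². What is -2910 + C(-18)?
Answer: -2586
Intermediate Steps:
-2910 + C(-18) = -2910 + (-18)² = -2910 + 324 = -2586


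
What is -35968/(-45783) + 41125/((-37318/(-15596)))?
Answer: 312403134046/18175851 ≈ 17188.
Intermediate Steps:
-35968/(-45783) + 41125/((-37318/(-15596))) = -35968*(-1/45783) + 41125/((-37318*(-1/15596))) = 35968/45783 + 41125/(18659/7798) = 35968/45783 + 41125*(7798/18659) = 35968/45783 + 6823250/397 = 312403134046/18175851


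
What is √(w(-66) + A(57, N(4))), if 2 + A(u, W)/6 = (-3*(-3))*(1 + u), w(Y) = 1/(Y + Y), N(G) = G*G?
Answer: √13590687/66 ≈ 55.857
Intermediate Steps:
N(G) = G²
w(Y) = 1/(2*Y)
A(u, W) = 42 + 54*u (A(u, W) = -12 + 6*((-3*(-3))*(1 + u)) = -12 + 6*(9*(1 + u)) = -12 + 6*(9 + 9*u) = -12 + (54 + 54*u) = 42 + 54*u)
√(w(-66) + A(57, N(4))) = √((½)/(-66) + (42 + 54*57)) = √((½)*(-1/66) + (42 + 3078)) = √(-1/132 + 3120) = √(411839/132) = √13590687/66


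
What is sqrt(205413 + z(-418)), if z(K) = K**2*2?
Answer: sqrt(554861) ≈ 744.89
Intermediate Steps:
z(K) = 2*K**2
sqrt(205413 + z(-418)) = sqrt(205413 + 2*(-418)**2) = sqrt(205413 + 2*174724) = sqrt(205413 + 349448) = sqrt(554861)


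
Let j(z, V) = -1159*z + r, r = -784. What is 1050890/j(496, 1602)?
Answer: -525445/287824 ≈ -1.8256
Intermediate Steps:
j(z, V) = -784 - 1159*z (j(z, V) = -1159*z - 784 = -784 - 1159*z)
1050890/j(496, 1602) = 1050890/(-784 - 1159*496) = 1050890/(-784 - 574864) = 1050890/(-575648) = 1050890*(-1/575648) = -525445/287824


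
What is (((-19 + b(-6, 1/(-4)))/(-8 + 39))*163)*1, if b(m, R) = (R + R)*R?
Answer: -24613/248 ≈ -99.246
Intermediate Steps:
b(m, R) = 2*R² (b(m, R) = (2*R)*R = 2*R²)
(((-19 + b(-6, 1/(-4)))/(-8 + 39))*163)*1 = (((-19 + 2*(1/(-4))²)/(-8 + 39))*163)*1 = (((-19 + 2*(-¼)²)/31)*163)*1 = (((-19 + 2*(1/16))*(1/31))*163)*1 = (((-19 + ⅛)*(1/31))*163)*1 = (-151/8*1/31*163)*1 = -151/248*163*1 = -24613/248*1 = -24613/248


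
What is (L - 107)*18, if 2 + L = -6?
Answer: -2070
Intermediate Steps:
L = -8 (L = -2 - 6 = -8)
(L - 107)*18 = (-8 - 107)*18 = -115*18 = -2070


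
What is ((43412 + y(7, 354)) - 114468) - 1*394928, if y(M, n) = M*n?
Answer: -463506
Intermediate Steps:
((43412 + y(7, 354)) - 114468) - 1*394928 = ((43412 + 7*354) - 114468) - 1*394928 = ((43412 + 2478) - 114468) - 394928 = (45890 - 114468) - 394928 = -68578 - 394928 = -463506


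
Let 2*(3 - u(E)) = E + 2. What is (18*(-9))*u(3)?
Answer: -81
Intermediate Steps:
u(E) = 2 - E/2 (u(E) = 3 - (E + 2)/2 = 3 - (2 + E)/2 = 3 + (-1 - E/2) = 2 - E/2)
(18*(-9))*u(3) = (18*(-9))*(2 - 1/2*3) = -162*(2 - 3/2) = -162*1/2 = -81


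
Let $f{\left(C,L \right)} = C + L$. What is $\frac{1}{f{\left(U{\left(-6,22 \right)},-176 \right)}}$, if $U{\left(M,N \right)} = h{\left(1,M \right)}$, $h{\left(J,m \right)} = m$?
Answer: $- \frac{1}{182} \approx -0.0054945$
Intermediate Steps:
$U{\left(M,N \right)} = M$
$\frac{1}{f{\left(U{\left(-6,22 \right)},-176 \right)}} = \frac{1}{-6 - 176} = \frac{1}{-182} = - \frac{1}{182}$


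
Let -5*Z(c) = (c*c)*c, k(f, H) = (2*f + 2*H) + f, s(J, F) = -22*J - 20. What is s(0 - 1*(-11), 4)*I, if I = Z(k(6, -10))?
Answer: -2096/5 ≈ -419.20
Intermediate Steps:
s(J, F) = -20 - 22*J
k(f, H) = 2*H + 3*f (k(f, H) = (2*H + 2*f) + f = 2*H + 3*f)
Z(c) = -c³/5 (Z(c) = -c*c*c/5 = -c²*c/5 = -c³/5)
I = 8/5 (I = -(2*(-10) + 3*6)³/5 = -(-20 + 18)³/5 = -⅕*(-2)³ = -⅕*(-8) = 8/5 ≈ 1.6000)
s(0 - 1*(-11), 4)*I = (-20 - 22*(0 - 1*(-11)))*(8/5) = (-20 - 22*(0 + 11))*(8/5) = (-20 - 22*11)*(8/5) = (-20 - 242)*(8/5) = -262*8/5 = -2096/5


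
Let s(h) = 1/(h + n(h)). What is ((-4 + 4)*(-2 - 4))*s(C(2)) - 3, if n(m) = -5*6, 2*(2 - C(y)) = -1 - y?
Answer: -3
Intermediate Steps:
C(y) = 5/2 + y/2 (C(y) = 2 - (-1 - y)/2 = 2 + (1/2 + y/2) = 5/2 + y/2)
n(m) = -30
s(h) = 1/(-30 + h) (s(h) = 1/(h - 30) = 1/(-30 + h))
((-4 + 4)*(-2 - 4))*s(C(2)) - 3 = ((-4 + 4)*(-2 - 4))/(-30 + (5/2 + (1/2)*2)) - 3 = (0*(-6))/(-30 + (5/2 + 1)) - 3 = 0/(-30 + 7/2) - 3 = 0/(-53/2) - 3 = 0*(-2/53) - 3 = 0 - 3 = -3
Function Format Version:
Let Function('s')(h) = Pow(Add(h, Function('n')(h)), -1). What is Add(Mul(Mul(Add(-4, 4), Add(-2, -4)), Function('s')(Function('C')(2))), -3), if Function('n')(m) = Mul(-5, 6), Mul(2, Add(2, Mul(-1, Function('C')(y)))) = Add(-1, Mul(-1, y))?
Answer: -3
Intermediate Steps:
Function('C')(y) = Add(Rational(5, 2), Mul(Rational(1, 2), y)) (Function('C')(y) = Add(2, Mul(Rational(-1, 2), Add(-1, Mul(-1, y)))) = Add(2, Add(Rational(1, 2), Mul(Rational(1, 2), y))) = Add(Rational(5, 2), Mul(Rational(1, 2), y)))
Function('n')(m) = -30
Function('s')(h) = Pow(Add(-30, h), -1) (Function('s')(h) = Pow(Add(h, -30), -1) = Pow(Add(-30, h), -1))
Add(Mul(Mul(Add(-4, 4), Add(-2, -4)), Function('s')(Function('C')(2))), -3) = Add(Mul(Mul(Add(-4, 4), Add(-2, -4)), Pow(Add(-30, Add(Rational(5, 2), Mul(Rational(1, 2), 2))), -1)), -3) = Add(Mul(Mul(0, -6), Pow(Add(-30, Add(Rational(5, 2), 1)), -1)), -3) = Add(Mul(0, Pow(Add(-30, Rational(7, 2)), -1)), -3) = Add(Mul(0, Pow(Rational(-53, 2), -1)), -3) = Add(Mul(0, Rational(-2, 53)), -3) = Add(0, -3) = -3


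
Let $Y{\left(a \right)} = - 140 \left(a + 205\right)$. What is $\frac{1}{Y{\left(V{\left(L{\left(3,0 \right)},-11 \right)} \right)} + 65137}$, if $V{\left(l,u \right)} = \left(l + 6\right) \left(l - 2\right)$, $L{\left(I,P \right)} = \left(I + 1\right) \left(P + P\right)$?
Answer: $\frac{1}{38117} \approx 2.6235 \cdot 10^{-5}$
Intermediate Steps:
$L{\left(I,P \right)} = 2 P \left(1 + I\right)$ ($L{\left(I,P \right)} = \left(1 + I\right) 2 P = 2 P \left(1 + I\right)$)
$V{\left(l,u \right)} = \left(-2 + l\right) \left(6 + l\right)$ ($V{\left(l,u \right)} = \left(6 + l\right) \left(-2 + l\right) = \left(-2 + l\right) \left(6 + l\right)$)
$Y{\left(a \right)} = -28700 - 140 a$ ($Y{\left(a \right)} = - 140 \left(205 + a\right) = -28700 - 140 a$)
$\frac{1}{Y{\left(V{\left(L{\left(3,0 \right)},-11 \right)} \right)} + 65137} = \frac{1}{\left(-28700 - 140 \left(-12 + \left(2 \cdot 0 \left(1 + 3\right)\right)^{2} + 4 \cdot 2 \cdot 0 \left(1 + 3\right)\right)\right) + 65137} = \frac{1}{\left(-28700 - 140 \left(-12 + \left(2 \cdot 0 \cdot 4\right)^{2} + 4 \cdot 2 \cdot 0 \cdot 4\right)\right) + 65137} = \frac{1}{\left(-28700 - 140 \left(-12 + 0^{2} + 4 \cdot 0\right)\right) + 65137} = \frac{1}{\left(-28700 - 140 \left(-12 + 0 + 0\right)\right) + 65137} = \frac{1}{\left(-28700 - -1680\right) + 65137} = \frac{1}{\left(-28700 + 1680\right) + 65137} = \frac{1}{-27020 + 65137} = \frac{1}{38117}$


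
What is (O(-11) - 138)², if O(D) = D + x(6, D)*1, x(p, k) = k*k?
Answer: 784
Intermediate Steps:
x(p, k) = k²
O(D) = D + D² (O(D) = D + D²*1 = D + D²)
(O(-11) - 138)² = (-11*(1 - 11) - 138)² = (-11*(-10) - 138)² = (110 - 138)² = (-28)² = 784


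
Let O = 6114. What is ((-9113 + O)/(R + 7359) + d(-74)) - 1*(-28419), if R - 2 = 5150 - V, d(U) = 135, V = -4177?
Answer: 476506153/16688 ≈ 28554.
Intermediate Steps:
R = 9329 (R = 2 + (5150 - 1*(-4177)) = 2 + (5150 + 4177) = 2 + 9327 = 9329)
((-9113 + O)/(R + 7359) + d(-74)) - 1*(-28419) = ((-9113 + 6114)/(9329 + 7359) + 135) - 1*(-28419) = (-2999/16688 + 135) + 28419 = 2249881/16688 + 28419 = 476506153/16688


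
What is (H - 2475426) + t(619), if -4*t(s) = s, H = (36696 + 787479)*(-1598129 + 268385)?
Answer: -4383776947123/4 ≈ -1.0959e+12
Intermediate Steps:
H = -1095941761200 (H = 824175*(-1329744) = -1095941761200)
t(s) = -s/4
(H - 2475426) + t(619) = (-1095941761200 - 2475426) - ¼*619 = -1095944236626 - 619/4 = -4383776947123/4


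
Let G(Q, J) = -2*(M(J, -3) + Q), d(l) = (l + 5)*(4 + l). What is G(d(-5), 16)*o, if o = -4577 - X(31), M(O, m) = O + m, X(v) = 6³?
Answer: 124618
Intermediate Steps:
X(v) = 216
d(l) = (4 + l)*(5 + l) (d(l) = (5 + l)*(4 + l) = (4 + l)*(5 + l))
G(Q, J) = 6 - 2*J - 2*Q (G(Q, J) = -2*((J - 3) + Q) = -2*((-3 + J) + Q) = -2*(-3 + J + Q) = 6 - 2*J - 2*Q)
o = -4793 (o = -4577 - 1*216 = -4577 - 216 = -4793)
G(d(-5), 16)*o = (6 - 2*16 - 2*(20 + (-5)² + 9*(-5)))*(-4793) = (6 - 32 - 2*(20 + 25 - 45))*(-4793) = (6 - 32 - 2*0)*(-4793) = (6 - 32 + 0)*(-4793) = -26*(-4793) = 124618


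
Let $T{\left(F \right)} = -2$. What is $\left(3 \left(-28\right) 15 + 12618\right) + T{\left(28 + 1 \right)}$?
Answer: $11356$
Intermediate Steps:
$\left(3 \left(-28\right) 15 + 12618\right) + T{\left(28 + 1 \right)} = \left(3 \left(-28\right) 15 + 12618\right) - 2 = \left(\left(-84\right) 15 + 12618\right) - 2 = \left(-1260 + 12618\right) - 2 = 11358 - 2 = 11356$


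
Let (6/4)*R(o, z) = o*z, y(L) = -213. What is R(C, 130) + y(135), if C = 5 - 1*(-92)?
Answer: 24581/3 ≈ 8193.7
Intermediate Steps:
C = 97 (C = 5 + 92 = 97)
R(o, z) = 2*o*z/3 (R(o, z) = 2*(o*z)/3 = 2*o*z/3)
R(C, 130) + y(135) = (2/3)*97*130 - 213 = 25220/3 - 213 = 24581/3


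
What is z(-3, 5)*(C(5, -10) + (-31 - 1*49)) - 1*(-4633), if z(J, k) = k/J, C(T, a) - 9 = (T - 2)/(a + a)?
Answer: 57019/12 ≈ 4751.6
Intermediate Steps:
C(T, a) = 9 + (-2 + T)/(2*a) (C(T, a) = 9 + (T - 2)/(a + a) = 9 + (-2 + T)/((2*a)) = 9 + (-2 + T)*(1/(2*a)) = 9 + (-2 + T)/(2*a))
z(-3, 5)*(C(5, -10) + (-31 - 1*49)) - 1*(-4633) = (5/(-3))*((½)*(-2 + 5 + 18*(-10))/(-10) + (-31 - 1*49)) - 1*(-4633) = (5*(-⅓))*((½)*(-⅒)*(-2 + 5 - 180) + (-31 - 49)) + 4633 = -5*((½)*(-⅒)*(-177) - 80)/3 + 4633 = -5*(177/20 - 80)/3 + 4633 = -5/3*(-1423/20) + 4633 = 1423/12 + 4633 = 57019/12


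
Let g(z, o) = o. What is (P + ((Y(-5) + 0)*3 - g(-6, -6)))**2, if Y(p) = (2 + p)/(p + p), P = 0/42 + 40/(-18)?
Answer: 177241/8100 ≈ 21.882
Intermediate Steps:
P = -20/9 (P = 0*(1/42) + 40*(-1/18) = 0 - 20/9 = -20/9 ≈ -2.2222)
Y(p) = (2 + p)/(2*p) (Y(p) = (2 + p)/((2*p)) = (2 + p)*(1/(2*p)) = (2 + p)/(2*p))
(P + ((Y(-5) + 0)*3 - g(-6, -6)))**2 = (-20/9 + (((1/2)*(2 - 5)/(-5) + 0)*3 - 1*(-6)))**2 = (-20/9 + (((1/2)*(-1/5)*(-3) + 0)*3 + 6))**2 = (-20/9 + ((3/10 + 0)*3 + 6))**2 = (-20/9 + ((3/10)*3 + 6))**2 = (-20/9 + (9/10 + 6))**2 = (-20/9 + 69/10)**2 = (421/90)**2 = 177241/8100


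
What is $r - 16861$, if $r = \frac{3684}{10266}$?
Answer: $- \frac{28848557}{1711} \approx -16861.0$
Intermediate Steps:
$r = \frac{614}{1711}$ ($r = 3684 \cdot \frac{1}{10266} = \frac{614}{1711} \approx 0.35885$)
$r - 16861 = \frac{614}{1711} - 16861 = - \frac{28848557}{1711}$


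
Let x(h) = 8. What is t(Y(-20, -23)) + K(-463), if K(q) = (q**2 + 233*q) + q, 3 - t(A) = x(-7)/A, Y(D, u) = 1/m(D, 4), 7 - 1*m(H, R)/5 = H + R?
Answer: 105110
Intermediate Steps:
m(H, R) = 35 - 5*H - 5*R (m(H, R) = 35 - 5*(H + R) = 35 + (-5*H - 5*R) = 35 - 5*H - 5*R)
Y(D, u) = 1/(15 - 5*D) (Y(D, u) = 1/(35 - 5*D - 5*4) = 1/(35 - 5*D - 20) = 1/(15 - 5*D))
t(A) = 3 - 8/A
K(q) = q**2 + 234*q
t(Y(-20, -23)) + K(-463) = (3 - 8/((-1/(-15 + 5*(-20))))) - 463*(234 - 463) = (3 - 8/((-1/(-15 - 100)))) - 463*(-229) = (3 - 8/((-1/(-115)))) + 106027 = (3 - 8/((-1*(-1/115)))) + 106027 = (3 - 8/1/115) + 106027 = (3 - 8*115) + 106027 = (3 - 920) + 106027 = -917 + 106027 = 105110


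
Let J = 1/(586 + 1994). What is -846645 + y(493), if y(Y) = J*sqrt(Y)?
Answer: -846645 + sqrt(493)/2580 ≈ -8.4665e+5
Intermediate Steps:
J = 1/2580 ≈ 0.00038760
y(Y) = sqrt(Y)/2580
-846645 + y(493) = -846645 + sqrt(493)/2580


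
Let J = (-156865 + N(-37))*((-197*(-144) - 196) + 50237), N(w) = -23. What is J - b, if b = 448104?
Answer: -12301879296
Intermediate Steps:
J = -12301431192 (J = (-156865 - 23)*((-197*(-144) - 196) + 50237) = -156888*((28368 - 196) + 50237) = -156888*(28172 + 50237) = -156888*78409 = -12301431192)
J - b = -12301431192 - 1*448104 = -12301431192 - 448104 = -12301879296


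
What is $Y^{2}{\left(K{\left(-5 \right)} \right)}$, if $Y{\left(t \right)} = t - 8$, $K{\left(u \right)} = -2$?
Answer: $100$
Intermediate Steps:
$Y{\left(t \right)} = -8 + t$ ($Y{\left(t \right)} = t - 8 = -8 + t$)
$Y^{2}{\left(K{\left(-5 \right)} \right)} = \left(-8 - 2\right)^{2} = \left(-10\right)^{2} = 100$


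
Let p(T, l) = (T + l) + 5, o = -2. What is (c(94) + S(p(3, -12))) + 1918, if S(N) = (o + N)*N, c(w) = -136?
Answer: 1806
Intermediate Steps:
p(T, l) = 5 + T + l
S(N) = N*(-2 + N) (S(N) = (-2 + N)*N = N*(-2 + N))
(c(94) + S(p(3, -12))) + 1918 = (-136 + (5 + 3 - 12)*(-2 + (5 + 3 - 12))) + 1918 = (-136 - 4*(-2 - 4)) + 1918 = (-136 - 4*(-6)) + 1918 = (-136 + 24) + 1918 = -112 + 1918 = 1806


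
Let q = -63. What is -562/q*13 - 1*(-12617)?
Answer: 802177/63 ≈ 12733.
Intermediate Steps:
-562/q*13 - 1*(-12617) = -562/(-63)*13 - 1*(-12617) = -562*(-1/63)*13 + 12617 = (562/63)*13 + 12617 = 7306/63 + 12617 = 802177/63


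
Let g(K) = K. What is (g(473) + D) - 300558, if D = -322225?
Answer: -622310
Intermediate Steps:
(g(473) + D) - 300558 = (473 - 322225) - 300558 = -321752 - 300558 = -622310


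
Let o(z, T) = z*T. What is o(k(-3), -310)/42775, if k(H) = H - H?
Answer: 0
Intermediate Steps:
k(H) = 0
o(z, T) = T*z
o(k(-3), -310)/42775 = -310*0/42775 = 0*(1/42775) = 0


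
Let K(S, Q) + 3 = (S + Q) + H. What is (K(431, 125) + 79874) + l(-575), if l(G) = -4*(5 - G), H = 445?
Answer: 78552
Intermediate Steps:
K(S, Q) = 442 + Q + S (K(S, Q) = -3 + ((S + Q) + 445) = -3 + ((Q + S) + 445) = -3 + (445 + Q + S) = 442 + Q + S)
l(G) = -20 + 4*G
(K(431, 125) + 79874) + l(-575) = ((442 + 125 + 431) + 79874) + (-20 + 4*(-575)) = (998 + 79874) + (-20 - 2300) = 80872 - 2320 = 78552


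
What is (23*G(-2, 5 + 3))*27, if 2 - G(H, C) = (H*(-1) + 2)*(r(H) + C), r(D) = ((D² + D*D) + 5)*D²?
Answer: -147798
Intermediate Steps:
r(D) = D²*(5 + 2*D²) (r(D) = ((D² + D²) + 5)*D² = (2*D² + 5)*D² = (5 + 2*D²)*D² = D²*(5 + 2*D²))
G(H, C) = 2 - (2 - H)*(C + H²*(5 + 2*H²)) (G(H, C) = 2 - (H*(-1) + 2)*(H²*(5 + 2*H²) + C) = 2 - (-H + 2)*(C + H²*(5 + 2*H²)) = 2 - (2 - H)*(C + H²*(5 + 2*H²)))
(23*G(-2, 5 + 3))*27 = (23*(2 - 10*(-2)² - 4*(-2)⁴ - 2*(5 + 3) + 2*(-2)⁵ + 5*(-2)³ + (5 + 3)*(-2)))*27 = (23*(2 - 10*4 - 4*16 - 2*8 + 2*(-32) + 5*(-8) + 8*(-2)))*27 = (23*(2 - 40 - 64 - 16 - 64 - 40 - 16))*27 = (23*(-238))*27 = -5474*27 = -147798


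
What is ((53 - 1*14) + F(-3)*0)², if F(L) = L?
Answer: 1521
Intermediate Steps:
((53 - 1*14) + F(-3)*0)² = ((53 - 1*14) - 3*0)² = ((53 - 14) + 0)² = (39 + 0)² = 39² = 1521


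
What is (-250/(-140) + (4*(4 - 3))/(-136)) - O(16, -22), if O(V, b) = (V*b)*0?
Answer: 209/119 ≈ 1.7563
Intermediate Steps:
O(V, b) = 0
(-250/(-140) + (4*(4 - 3))/(-136)) - O(16, -22) = (-250/(-140) + (4*(4 - 3))/(-136)) - 1*0 = (-250*(-1/140) + (4*1)*(-1/136)) + 0 = (25/14 + 4*(-1/136)) + 0 = (25/14 - 1/34) + 0 = 209/119 + 0 = 209/119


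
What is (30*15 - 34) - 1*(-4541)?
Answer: 4957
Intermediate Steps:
(30*15 - 34) - 1*(-4541) = (450 - 34) + 4541 = 416 + 4541 = 4957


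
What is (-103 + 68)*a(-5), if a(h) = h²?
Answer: -875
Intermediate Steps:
(-103 + 68)*a(-5) = (-103 + 68)*(-5)² = -35*25 = -875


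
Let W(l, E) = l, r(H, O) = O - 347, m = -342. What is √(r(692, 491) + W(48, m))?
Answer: 8*√3 ≈ 13.856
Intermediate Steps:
r(H, O) = -347 + O
√(r(692, 491) + W(48, m)) = √((-347 + 491) + 48) = √(144 + 48) = √192 = 8*√3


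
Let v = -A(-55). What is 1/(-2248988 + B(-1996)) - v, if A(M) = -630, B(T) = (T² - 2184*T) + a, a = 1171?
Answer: -3840141689/6095463 ≈ -630.00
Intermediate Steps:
B(T) = 1171 + T² - 2184*T (B(T) = (T² - 2184*T) + 1171 = 1171 + T² - 2184*T)
v = 630 (v = -1*(-630) = 630)
1/(-2248988 + B(-1996)) - v = 1/(-2248988 + (1171 + (-1996)² - 2184*(-1996))) - 1*630 = 1/(-2248988 + (1171 + 3984016 + 4359264)) - 630 = 1/(-2248988 + 8344451) - 630 = 1/6095463 - 630 = -3840141689/6095463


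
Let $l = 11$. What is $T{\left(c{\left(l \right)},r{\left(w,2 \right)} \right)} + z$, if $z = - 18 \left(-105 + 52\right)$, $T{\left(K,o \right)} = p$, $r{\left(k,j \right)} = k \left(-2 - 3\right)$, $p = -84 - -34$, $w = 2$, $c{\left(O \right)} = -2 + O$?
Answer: $904$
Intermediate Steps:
$p = -50$ ($p = -84 + 34 = -50$)
$r{\left(k,j \right)} = - 5 k$ ($r{\left(k,j \right)} = k \left(-5\right) = - 5 k$)
$T{\left(K,o \right)} = -50$
$z = 954$ ($z = \left(-18\right) \left(-53\right) = 954$)
$T{\left(c{\left(l \right)},r{\left(w,2 \right)} \right)} + z = -50 + 954 = 904$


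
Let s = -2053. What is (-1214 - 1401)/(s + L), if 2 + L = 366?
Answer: 2615/1689 ≈ 1.5483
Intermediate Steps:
L = 364 (L = -2 + 366 = 364)
(-1214 - 1401)/(s + L) = (-1214 - 1401)/(-2053 + 364) = -2615/(-1689) = -2615*(-1/1689) = 2615/1689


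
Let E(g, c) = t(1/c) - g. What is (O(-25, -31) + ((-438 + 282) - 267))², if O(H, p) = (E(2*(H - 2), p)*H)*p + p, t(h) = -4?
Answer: 1466583616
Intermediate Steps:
E(g, c) = -4 - g
O(H, p) = p - 2*p*H² (O(H, p) = ((-4 - 2*(H - 2))*H)*p + p = ((-4 - 2*(-2 + H))*H)*p + p = ((-4 - (-4 + 2*H))*H)*p + p = ((-4 + (4 - 2*H))*H)*p + p = ((-2*H)*H)*p + p = (-2*H²)*p + p = -2*p*H² + p = p - 2*p*H²)
(O(-25, -31) + ((-438 + 282) - 267))² = (-31*(1 - 2*(-25)²) + ((-438 + 282) - 267))² = (-31*(1 - 2*625) + (-156 - 267))² = (-31*(1 - 1250) - 423)² = (-31*(-1249) - 423)² = (38719 - 423)² = 38296² = 1466583616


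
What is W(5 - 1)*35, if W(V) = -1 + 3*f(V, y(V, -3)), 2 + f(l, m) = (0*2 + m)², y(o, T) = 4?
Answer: 1435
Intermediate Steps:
f(l, m) = -2 + m² (f(l, m) = -2 + (0*2 + m)² = -2 + (0 + m)² = -2 + m²)
W(V) = 41 (W(V) = -1 + 3*(-2 + 4²) = -1 + 3*(-2 + 16) = -1 + 3*14 = -1 + 42 = 41)
W(5 - 1)*35 = 41*35 = 1435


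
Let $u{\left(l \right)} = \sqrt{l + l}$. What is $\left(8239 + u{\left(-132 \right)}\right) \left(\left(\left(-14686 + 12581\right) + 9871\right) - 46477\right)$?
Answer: $-318939929 - 77422 i \sqrt{66} \approx -3.1894 \cdot 10^{8} - 6.2898 \cdot 10^{5} i$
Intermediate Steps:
$u{\left(l \right)} = \sqrt{2} \sqrt{l}$ ($u{\left(l \right)} = \sqrt{2 l} = \sqrt{2} \sqrt{l}$)
$\left(8239 + u{\left(-132 \right)}\right) \left(\left(\left(-14686 + 12581\right) + 9871\right) - 46477\right) = \left(8239 + \sqrt{2} \sqrt{-132}\right) \left(\left(\left(-14686 + 12581\right) + 9871\right) - 46477\right) = \left(8239 + \sqrt{2} \cdot 2 i \sqrt{33}\right) \left(\left(-2105 + 9871\right) - 46477\right) = \left(8239 + 2 i \sqrt{66}\right) \left(7766 - 46477\right) = \left(8239 + 2 i \sqrt{66}\right) \left(-38711\right) = -318939929 - 77422 i \sqrt{66}$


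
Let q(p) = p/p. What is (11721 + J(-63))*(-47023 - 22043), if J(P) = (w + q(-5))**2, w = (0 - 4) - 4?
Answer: -812906820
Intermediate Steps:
q(p) = 1
w = -8 (w = -4 - 4 = -8)
J(P) = 49 (J(P) = (-8 + 1)**2 = (-7)**2 = 49)
(11721 + J(-63))*(-47023 - 22043) = (11721 + 49)*(-47023 - 22043) = 11770*(-69066) = -812906820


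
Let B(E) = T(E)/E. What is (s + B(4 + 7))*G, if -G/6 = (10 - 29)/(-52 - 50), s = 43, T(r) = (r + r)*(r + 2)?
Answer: -1311/17 ≈ -77.118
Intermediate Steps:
T(r) = 2*r*(2 + r) (T(r) = (2*r)*(2 + r) = 2*r*(2 + r))
G = -19/17 (G = -6*(10 - 29)/(-52 - 50) = -(-114)/(-102) = -(-114)*(-1)/102 = -6*19/102 = -19/17 ≈ -1.1176)
B(E) = 4 + 2*E (B(E) = (2*E*(2 + E))/E = 4 + 2*E)
(s + B(4 + 7))*G = (43 + (4 + 2*(4 + 7)))*(-19/17) = (43 + (4 + 2*11))*(-19/17) = (43 + (4 + 22))*(-19/17) = (43 + 26)*(-19/17) = 69*(-19/17) = -1311/17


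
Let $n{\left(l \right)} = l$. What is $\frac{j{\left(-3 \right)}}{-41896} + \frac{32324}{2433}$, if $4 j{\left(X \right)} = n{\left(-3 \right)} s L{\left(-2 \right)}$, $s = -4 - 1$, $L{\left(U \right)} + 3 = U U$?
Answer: $\frac{5416948721}{407731872} \approx 13.286$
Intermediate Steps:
$L{\left(U \right)} = -3 + U^{2}$ ($L{\left(U \right)} = -3 + U U = -3 + U^{2}$)
$s = -5$
$j{\left(X \right)} = \frac{15}{4}$ ($j{\left(X \right)} = \frac{\left(-3\right) \left(-5\right) \left(-3 + \left(-2\right)^{2}\right)}{4} = \frac{15 \left(-3 + 4\right)}{4} = \frac{15 \cdot 1}{4} = \frac{1}{4} \cdot 15 = \frac{15}{4}$)
$\frac{j{\left(-3 \right)}}{-41896} + \frac{32324}{2433} = \frac{15}{4 \left(-41896\right)} + \frac{32324}{2433} = \frac{15}{4} \left(- \frac{1}{41896}\right) + 32324 \cdot \frac{1}{2433} = - \frac{15}{167584} + \frac{32324}{2433} = \frac{5416948721}{407731872}$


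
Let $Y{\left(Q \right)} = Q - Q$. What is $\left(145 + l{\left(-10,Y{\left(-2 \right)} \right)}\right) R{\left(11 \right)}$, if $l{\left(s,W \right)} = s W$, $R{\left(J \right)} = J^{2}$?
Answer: $17545$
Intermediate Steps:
$Y{\left(Q \right)} = 0$
$l{\left(s,W \right)} = W s$
$\left(145 + l{\left(-10,Y{\left(-2 \right)} \right)}\right) R{\left(11 \right)} = \left(145 + 0 \left(-10\right)\right) 11^{2} = \left(145 + 0\right) 121 = 145 \cdot 121 = 17545$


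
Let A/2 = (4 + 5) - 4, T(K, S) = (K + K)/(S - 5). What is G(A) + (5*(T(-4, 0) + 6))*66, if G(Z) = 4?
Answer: 2512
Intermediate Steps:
T(K, S) = 2*K/(-5 + S) (T(K, S) = (2*K)/(-5 + S) = 2*K/(-5 + S))
A = 10 (A = 2*((4 + 5) - 4) = 2*(9 - 4) = 2*5 = 10)
G(A) + (5*(T(-4, 0) + 6))*66 = 4 + (5*(2*(-4)/(-5 + 0) + 6))*66 = 4 + (5*(2*(-4)/(-5) + 6))*66 = 4 + (5*(2*(-4)*(-⅕) + 6))*66 = 4 + (5*(8/5 + 6))*66 = 4 + (5*(38/5))*66 = 4 + 38*66 = 4 + 2508 = 2512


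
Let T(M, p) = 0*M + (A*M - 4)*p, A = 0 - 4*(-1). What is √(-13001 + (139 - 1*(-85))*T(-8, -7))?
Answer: √43447 ≈ 208.44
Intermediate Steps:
A = 4 (A = 0 + 4 = 4)
T(M, p) = p*(-4 + 4*M) (T(M, p) = 0*M + (4*M - 4)*p = 0 + (-4 + 4*M)*p = 0 + p*(-4 + 4*M) = p*(-4 + 4*M))
√(-13001 + (139 - 1*(-85))*T(-8, -7)) = √(-13001 + (139 - 1*(-85))*(4*(-7)*(-1 - 8))) = √(-13001 + (139 + 85)*(4*(-7)*(-9))) = √(-13001 + 224*252) = √(-13001 + 56448) = √43447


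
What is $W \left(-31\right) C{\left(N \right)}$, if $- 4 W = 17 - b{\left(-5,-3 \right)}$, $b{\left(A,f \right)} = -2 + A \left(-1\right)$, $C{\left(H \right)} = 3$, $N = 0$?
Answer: $\frac{651}{2} \approx 325.5$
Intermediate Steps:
$b{\left(A,f \right)} = -2 - A$
$W = - \frac{7}{2}$ ($W = - \frac{17 - \left(-2 - -5\right)}{4} = - \frac{17 - \left(-2 + 5\right)}{4} = - \frac{17 - 3}{4} = \left(- \frac{1}{4}\right) 14 = - \frac{7}{2} \approx -3.5$)
$W \left(-31\right) C{\left(N \right)} = \left(- \frac{7}{2}\right) \left(-31\right) 3 = \frac{217}{2} \cdot 3 = \frac{651}{2}$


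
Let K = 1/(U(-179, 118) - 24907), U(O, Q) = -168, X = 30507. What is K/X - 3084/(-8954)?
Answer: 1179572980073/3424739462925 ≈ 0.34443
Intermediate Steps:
K = -1/25075 (K = 1/(-168 - 24907) = 1/(-25075) = -1/25075 ≈ -3.9880e-5)
K/X - 3084/(-8954) = -1/25075/30507 - 3084/(-8954) = -1/25075*1/30507 - 3084*(-1/8954) = -1/764963025 + 1542/4477 = 1179572980073/3424739462925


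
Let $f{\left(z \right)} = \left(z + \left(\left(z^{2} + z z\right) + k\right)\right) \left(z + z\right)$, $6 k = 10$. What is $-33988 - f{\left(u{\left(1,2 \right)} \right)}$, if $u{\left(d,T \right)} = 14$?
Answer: $- \frac{136208}{3} \approx -45403.0$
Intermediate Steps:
$k = \frac{5}{3}$ ($k = \frac{1}{6} \cdot 10 = \frac{5}{3} \approx 1.6667$)
$f{\left(z \right)} = 2 z \left(\frac{5}{3} + z + 2 z^{2}\right)$ ($f{\left(z \right)} = \left(z + \left(\left(z^{2} + z z\right) + \frac{5}{3}\right)\right) \left(z + z\right) = \left(z + \left(\left(z^{2} + z^{2}\right) + \frac{5}{3}\right)\right) 2 z = \left(z + \left(2 z^{2} + \frac{5}{3}\right)\right) 2 z = \left(z + \left(\frac{5}{3} + 2 z^{2}\right)\right) 2 z = \left(\frac{5}{3} + z + 2 z^{2}\right) 2 z = 2 z \left(\frac{5}{3} + z + 2 z^{2}\right)$)
$-33988 - f{\left(u{\left(1,2 \right)} \right)} = -33988 - \frac{2}{3} \cdot 14 \left(5 + 3 \cdot 14 + 6 \cdot 14^{2}\right) = -33988 - \frac{2}{3} \cdot 14 \left(5 + 42 + 6 \cdot 196\right) = -33988 - \frac{2}{3} \cdot 14 \left(5 + 42 + 1176\right) = -33988 - \frac{2}{3} \cdot 14 \cdot 1223 = -33988 - \frac{34244}{3} = - \frac{136208}{3}$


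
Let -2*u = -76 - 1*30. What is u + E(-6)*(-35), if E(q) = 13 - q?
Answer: -612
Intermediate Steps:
u = 53 (u = -(-76 - 1*30)/2 = -(-76 - 30)/2 = -1/2*(-106) = 53)
u + E(-6)*(-35) = 53 + (13 - 1*(-6))*(-35) = 53 + (13 + 6)*(-35) = 53 + 19*(-35) = 53 - 665 = -612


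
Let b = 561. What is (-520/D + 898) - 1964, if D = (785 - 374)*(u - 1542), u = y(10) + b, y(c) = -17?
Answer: -218624614/205089 ≈ -1066.0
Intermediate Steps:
u = 544 (u = -17 + 561 = 544)
D = -410178 (D = (785 - 374)*(544 - 1542) = 411*(-998) = -410178)
(-520/D + 898) - 1964 = (-520/(-410178) + 898) - 1964 = (-520*(-1/410178) + 898) - 1964 = (260/205089 + 898) - 1964 = 184170182/205089 - 1964 = -218624614/205089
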